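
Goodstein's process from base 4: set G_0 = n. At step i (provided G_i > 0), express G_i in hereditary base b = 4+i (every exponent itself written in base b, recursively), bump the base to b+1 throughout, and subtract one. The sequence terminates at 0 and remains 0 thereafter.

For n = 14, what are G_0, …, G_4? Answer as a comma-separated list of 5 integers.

14, 16, 18, 20, 21

G_0=14  [base 4] 3·4 + 2  →[4↦5]→  3·5 + 2 = 17  −1 ⇒ G_1=16
G_1=16  [base 5] 3·5 + 1  →[5↦6]→  3·6 + 1 = 19  −1 ⇒ G_2=18
G_2=18  [base 6] 3·6  →[6↦7]→  3·7 = 21  −1 ⇒ G_3=20
G_3=20  [base 7] 2·7 + 6  →[7↦8]→  2·8 + 6 = 22  −1 ⇒ G_4=21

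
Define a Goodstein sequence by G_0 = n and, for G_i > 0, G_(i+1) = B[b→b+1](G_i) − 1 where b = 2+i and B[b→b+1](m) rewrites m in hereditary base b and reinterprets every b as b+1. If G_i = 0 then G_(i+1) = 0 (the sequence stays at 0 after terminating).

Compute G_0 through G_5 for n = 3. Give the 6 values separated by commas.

G_0 = 3. HB_2(3) = 2 + 1. Bump = 4. G_1 = 3.
G_1 = 3. HB_3(3) = 3. Bump = 4. G_2 = 3.
G_2 = 3. HB_4(3) = 3. Bump = 3. G_3 = 2.
G_3 = 2. HB_5(2) = 2. Bump = 2. G_4 = 1.
G_4 = 1. HB_6(1) = 1. Bump = 1. G_5 = 0.

3, 3, 3, 2, 1, 0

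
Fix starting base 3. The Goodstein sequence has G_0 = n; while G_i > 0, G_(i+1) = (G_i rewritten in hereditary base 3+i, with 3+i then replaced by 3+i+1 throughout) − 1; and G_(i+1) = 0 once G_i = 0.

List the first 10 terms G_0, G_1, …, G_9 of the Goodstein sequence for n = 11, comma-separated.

11, 17, 25, 35, 39, 43, 47, 51, 55, 59

[0] 11 ≡ 3^2 + 2 (base 3). Lift 4: 18. −1: 17.
[1] 17 ≡ 4^2 + 1 (base 4). Lift 5: 26. −1: 25.
[2] 25 ≡ 5^2 (base 5). Lift 6: 36. −1: 35.
[3] 35 ≡ 5·6 + 5 (base 6). Lift 7: 40. −1: 39.
[4] 39 ≡ 5·7 + 4 (base 7). Lift 8: 44. −1: 43.
[5] 43 ≡ 5·8 + 3 (base 8). Lift 9: 48. −1: 47.
[6] 47 ≡ 5·9 + 2 (base 9). Lift 10: 52. −1: 51.
[7] 51 ≡ 5·10 + 1 (base 10). Lift 11: 56. −1: 55.
[8] 55 ≡ 5·11 (base 11). Lift 12: 60. −1: 59.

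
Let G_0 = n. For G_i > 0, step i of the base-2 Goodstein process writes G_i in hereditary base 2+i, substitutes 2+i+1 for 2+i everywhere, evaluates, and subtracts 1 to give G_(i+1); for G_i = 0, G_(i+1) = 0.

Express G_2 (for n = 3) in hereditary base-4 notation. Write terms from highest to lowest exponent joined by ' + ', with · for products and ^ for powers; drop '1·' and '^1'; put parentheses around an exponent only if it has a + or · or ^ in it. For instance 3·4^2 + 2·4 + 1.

base 2: 3 = 2 + 1; at 3: 3 + 1 = 4; next = 3
base 3: 3 = 3; at 4: 4 = 4; next = 3
base 4: 3 = 3; at 5: 3 = 3; next = 2

3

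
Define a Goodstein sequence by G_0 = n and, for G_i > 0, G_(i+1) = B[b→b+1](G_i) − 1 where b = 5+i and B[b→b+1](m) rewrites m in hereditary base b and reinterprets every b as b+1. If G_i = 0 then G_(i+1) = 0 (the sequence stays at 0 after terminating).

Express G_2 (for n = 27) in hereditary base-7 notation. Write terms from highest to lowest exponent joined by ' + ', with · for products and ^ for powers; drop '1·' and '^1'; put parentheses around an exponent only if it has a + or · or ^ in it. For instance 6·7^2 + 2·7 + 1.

G_0=27  [base 5] 5^2 + 2  →[5↦6]→  6^2 + 2 = 38  −1 ⇒ G_1=37
G_1=37  [base 6] 6^2 + 1  →[6↦7]→  7^2 + 1 = 50  −1 ⇒ G_2=49

7^2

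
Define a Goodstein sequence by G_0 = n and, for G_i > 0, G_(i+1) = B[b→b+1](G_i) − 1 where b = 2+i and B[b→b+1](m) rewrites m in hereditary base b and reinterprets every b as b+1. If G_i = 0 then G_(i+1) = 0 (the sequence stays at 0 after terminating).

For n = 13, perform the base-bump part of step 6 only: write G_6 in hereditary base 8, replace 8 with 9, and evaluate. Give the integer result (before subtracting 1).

step 0: 13 = 2^(2 + 1) + 2^2 + 1; sub 3 for 2: 3^(3 + 1) + 3^3 + 1; = 109; G_1 = 109−1 = 108
step 1: 108 = 3^(3 + 1) + 3^3; sub 4 for 3: 4^(4 + 1) + 4^4; = 1280; G_2 = 1280−1 = 1279
step 2: 1279 = 4^(4 + 1) + 3·4^3 + 3·4^2 + 3·4 + 3; sub 5 for 4: 5^(5 + 1) + 3·5^3 + 3·5^2 + 3·5 + 3; = 16093; G_3 = 16093−1 = 16092
step 3: 16092 = 5^(5 + 1) + 3·5^3 + 3·5^2 + 3·5 + 2; sub 6 for 5: 6^(6 + 1) + 3·6^3 + 3·6^2 + 3·6 + 2; = 280712; G_4 = 280712−1 = 280711
step 4: 280711 = 6^(6 + 1) + 3·6^3 + 3·6^2 + 3·6 + 1; sub 7 for 6: 7^(7 + 1) + 3·7^3 + 3·7^2 + 3·7 + 1; = 5765999; G_5 = 5765999−1 = 5765998
step 5: 5765998 = 7^(7 + 1) + 3·7^3 + 3·7^2 + 3·7; sub 8 for 7: 8^(8 + 1) + 3·8^3 + 3·8^2 + 3·8; = 134219480; G_6 = 134219480−1 = 134219479
step 6: 134219479 = 8^(8 + 1) + 3·8^3 + 3·8^2 + 2·8 + 7; sub 9 for 8: 9^(9 + 1) + 3·9^3 + 3·9^2 + 2·9 + 7; = 3486786856; G_7 = 3486786856−1 = 3486786855

3486786856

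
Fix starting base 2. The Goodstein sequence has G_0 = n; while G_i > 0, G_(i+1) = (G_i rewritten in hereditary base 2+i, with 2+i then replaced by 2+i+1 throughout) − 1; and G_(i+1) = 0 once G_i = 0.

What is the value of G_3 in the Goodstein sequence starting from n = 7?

base 2: 7 = 2^2 + 2 + 1; at 3: 3^3 + 3 + 1 = 31; next = 30
base 3: 30 = 3^3 + 3; at 4: 4^4 + 4 = 260; next = 259
base 4: 259 = 4^4 + 3; at 5: 5^5 + 3 = 3128; next = 3127
base 5: 3127 = 5^5 + 2; at 6: 6^6 + 2 = 46658; next = 46657

3127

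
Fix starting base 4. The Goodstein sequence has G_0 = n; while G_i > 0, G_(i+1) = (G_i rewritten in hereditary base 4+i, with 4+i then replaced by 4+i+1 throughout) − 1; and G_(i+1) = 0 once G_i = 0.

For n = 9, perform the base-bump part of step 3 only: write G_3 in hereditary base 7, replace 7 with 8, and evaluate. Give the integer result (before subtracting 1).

12

9 —HB4→ 2·4 + 1 —bump→ 2·5 + 1 = 11 —(−1)→ 10
10 —HB5→ 2·5 —bump→ 2·6 = 12 —(−1)→ 11
11 —HB6→ 6 + 5 —bump→ 7 + 5 = 12 —(−1)→ 11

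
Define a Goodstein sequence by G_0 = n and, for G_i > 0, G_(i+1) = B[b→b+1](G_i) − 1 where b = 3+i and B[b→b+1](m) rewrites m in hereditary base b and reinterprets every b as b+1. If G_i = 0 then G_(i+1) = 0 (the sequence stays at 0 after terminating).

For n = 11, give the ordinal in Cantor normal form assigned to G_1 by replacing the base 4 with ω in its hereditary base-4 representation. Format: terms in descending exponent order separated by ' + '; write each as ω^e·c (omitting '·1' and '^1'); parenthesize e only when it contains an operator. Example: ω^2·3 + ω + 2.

G_0=11  [base 3] 3^2 + 2  →[3↦4]→  4^2 + 2 = 18  −1 ⇒ G_1=17
G_1=17  [base 4] 4^2 + 1  →[4↦5]→  5^2 + 1 = 26  −1 ⇒ G_2=25

ω^2 + 1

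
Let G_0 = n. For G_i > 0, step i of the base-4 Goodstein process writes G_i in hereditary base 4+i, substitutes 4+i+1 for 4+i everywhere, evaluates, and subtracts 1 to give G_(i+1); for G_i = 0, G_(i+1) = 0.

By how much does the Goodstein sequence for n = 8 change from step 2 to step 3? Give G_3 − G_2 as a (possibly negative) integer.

0

[0] 8 ≡ 2·4 (base 4). Lift 5: 10. −1: 9.
[1] 9 ≡ 5 + 4 (base 5). Lift 6: 10. −1: 9.
[2] 9 ≡ 6 + 3 (base 6). Lift 7: 10. −1: 9.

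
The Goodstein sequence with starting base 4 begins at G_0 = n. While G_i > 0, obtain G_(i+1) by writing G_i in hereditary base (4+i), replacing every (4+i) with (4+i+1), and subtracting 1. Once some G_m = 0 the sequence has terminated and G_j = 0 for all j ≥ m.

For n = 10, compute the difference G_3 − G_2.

(0) 10|_4 = 2·4 + 2 ↦ 2·5 + 2|_5 = 12 ⇒ 11
(1) 11|_5 = 2·5 + 1 ↦ 2·6 + 1|_6 = 13 ⇒ 12
(2) 12|_6 = 2·6 ↦ 2·7|_7 = 14 ⇒ 13

1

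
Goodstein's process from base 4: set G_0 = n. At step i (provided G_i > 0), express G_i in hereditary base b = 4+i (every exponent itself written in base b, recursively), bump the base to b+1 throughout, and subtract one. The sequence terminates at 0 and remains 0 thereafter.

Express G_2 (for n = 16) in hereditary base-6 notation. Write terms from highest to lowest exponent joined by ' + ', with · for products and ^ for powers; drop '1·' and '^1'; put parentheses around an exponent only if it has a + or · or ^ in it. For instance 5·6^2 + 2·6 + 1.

16 —HB4→ 4^2 —bump→ 5^2 = 25 —(−1)→ 24
24 —HB5→ 4·5 + 4 —bump→ 4·6 + 4 = 28 —(−1)→ 27

4·6 + 3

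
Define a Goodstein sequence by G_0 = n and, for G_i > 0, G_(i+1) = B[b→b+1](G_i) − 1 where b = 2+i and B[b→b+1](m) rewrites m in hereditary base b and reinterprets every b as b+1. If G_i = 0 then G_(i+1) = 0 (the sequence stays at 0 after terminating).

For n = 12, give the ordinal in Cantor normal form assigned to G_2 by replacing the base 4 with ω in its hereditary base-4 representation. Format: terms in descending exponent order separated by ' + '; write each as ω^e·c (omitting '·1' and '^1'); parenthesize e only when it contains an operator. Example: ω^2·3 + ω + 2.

ω^(ω + 1) + ω^2·2 + ω·2 + 1

i=0: 12 = 2^(2 + 1) + 2^2 (b=2); 2→3: 3^(3 + 1) + 3^3 = 108; 108−1 = 107
i=1: 107 = 3^(3 + 1) + 2·3^2 + 2·3 + 2 (b=3); 3→4: 4^(4 + 1) + 2·4^2 + 2·4 + 2 = 1066; 1066−1 = 1065
i=2: 1065 = 4^(4 + 1) + 2·4^2 + 2·4 + 1 (b=4); 4→5: 5^(5 + 1) + 2·5^2 + 2·5 + 1 = 15686; 15686−1 = 15685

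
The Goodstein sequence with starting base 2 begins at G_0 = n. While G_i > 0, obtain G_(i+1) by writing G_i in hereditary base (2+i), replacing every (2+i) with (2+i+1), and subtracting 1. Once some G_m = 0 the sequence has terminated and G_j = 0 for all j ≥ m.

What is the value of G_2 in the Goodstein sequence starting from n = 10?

1025

step 0: 10 = 2^(2 + 1) + 2; sub 3 for 2: 3^(3 + 1) + 3; = 84; G_1 = 84−1 = 83
step 1: 83 = 3^(3 + 1) + 2; sub 4 for 3: 4^(4 + 1) + 2; = 1026; G_2 = 1026−1 = 1025
step 2: 1025 = 4^(4 + 1) + 1; sub 5 for 4: 5^(5 + 1) + 1; = 15626; G_3 = 15626−1 = 15625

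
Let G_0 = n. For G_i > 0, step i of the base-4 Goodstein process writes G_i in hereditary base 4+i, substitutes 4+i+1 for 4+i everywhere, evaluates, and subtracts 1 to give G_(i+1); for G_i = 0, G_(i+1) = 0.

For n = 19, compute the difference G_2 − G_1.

[0] 19 ≡ 4^2 + 3 (base 4). Lift 5: 28. −1: 27.
[1] 27 ≡ 5^2 + 2 (base 5). Lift 6: 38. −1: 37.

10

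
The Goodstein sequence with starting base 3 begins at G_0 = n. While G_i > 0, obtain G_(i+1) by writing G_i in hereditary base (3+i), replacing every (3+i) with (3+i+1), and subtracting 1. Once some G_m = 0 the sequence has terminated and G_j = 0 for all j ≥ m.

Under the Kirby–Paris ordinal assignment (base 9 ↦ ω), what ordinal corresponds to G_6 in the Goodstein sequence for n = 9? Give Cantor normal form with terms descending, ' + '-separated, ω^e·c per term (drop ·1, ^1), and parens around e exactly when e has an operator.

(0) 9|_3 = 3^2 ↦ 4^2|_4 = 16 ⇒ 15
(1) 15|_4 = 3·4 + 3 ↦ 3·5 + 3|_5 = 18 ⇒ 17
(2) 17|_5 = 3·5 + 2 ↦ 3·6 + 2|_6 = 20 ⇒ 19
(3) 19|_6 = 3·6 + 1 ↦ 3·7 + 1|_7 = 22 ⇒ 21
(4) 21|_7 = 3·7 ↦ 3·8|_8 = 24 ⇒ 23
(5) 23|_8 = 2·8 + 7 ↦ 2·9 + 7|_9 = 25 ⇒ 24
(6) 24|_9 = 2·9 + 6 ↦ 2·10 + 6|_10 = 26 ⇒ 25

ω·2 + 6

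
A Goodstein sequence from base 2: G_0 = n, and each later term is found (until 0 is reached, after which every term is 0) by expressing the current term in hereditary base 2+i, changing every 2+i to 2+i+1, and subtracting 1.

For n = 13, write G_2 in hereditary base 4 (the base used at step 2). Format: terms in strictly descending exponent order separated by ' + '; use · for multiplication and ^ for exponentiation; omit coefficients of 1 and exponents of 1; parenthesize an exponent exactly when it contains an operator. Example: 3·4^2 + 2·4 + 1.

4^(4 + 1) + 3·4^3 + 3·4^2 + 3·4 + 3

[0] 13 ≡ 2^(2 + 1) + 2^2 + 1 (base 2). Lift 3: 109. −1: 108.
[1] 108 ≡ 3^(3 + 1) + 3^3 (base 3). Lift 4: 1280. −1: 1279.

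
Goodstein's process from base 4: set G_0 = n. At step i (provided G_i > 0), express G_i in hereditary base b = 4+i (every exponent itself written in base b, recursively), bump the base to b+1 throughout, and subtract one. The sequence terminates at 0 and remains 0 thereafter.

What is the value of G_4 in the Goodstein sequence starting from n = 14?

(0) 14|_4 = 3·4 + 2 ↦ 3·5 + 2|_5 = 17 ⇒ 16
(1) 16|_5 = 3·5 + 1 ↦ 3·6 + 1|_6 = 19 ⇒ 18
(2) 18|_6 = 3·6 ↦ 3·7|_7 = 21 ⇒ 20
(3) 20|_7 = 2·7 + 6 ↦ 2·8 + 6|_8 = 22 ⇒ 21
(4) 21|_8 = 2·8 + 5 ↦ 2·9 + 5|_9 = 23 ⇒ 22

21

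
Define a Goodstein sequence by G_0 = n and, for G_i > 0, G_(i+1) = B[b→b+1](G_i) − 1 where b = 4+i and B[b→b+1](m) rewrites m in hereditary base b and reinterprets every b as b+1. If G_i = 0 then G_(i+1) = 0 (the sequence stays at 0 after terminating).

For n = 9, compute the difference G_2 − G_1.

1

9 —HB4→ 2·4 + 1 —bump→ 2·5 + 1 = 11 —(−1)→ 10
10 —HB5→ 2·5 —bump→ 2·6 = 12 —(−1)→ 11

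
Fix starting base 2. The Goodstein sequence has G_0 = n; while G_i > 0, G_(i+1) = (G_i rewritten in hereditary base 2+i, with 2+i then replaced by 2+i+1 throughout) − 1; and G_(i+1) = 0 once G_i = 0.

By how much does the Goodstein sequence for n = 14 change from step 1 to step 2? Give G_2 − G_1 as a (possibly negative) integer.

1171

14 —HB2→ 2^(2 + 1) + 2^2 + 2 —bump→ 3^(3 + 1) + 3^3 + 3 = 111 —(−1)→ 110
110 —HB3→ 3^(3 + 1) + 3^3 + 2 —bump→ 4^(4 + 1) + 4^4 + 2 = 1282 —(−1)→ 1281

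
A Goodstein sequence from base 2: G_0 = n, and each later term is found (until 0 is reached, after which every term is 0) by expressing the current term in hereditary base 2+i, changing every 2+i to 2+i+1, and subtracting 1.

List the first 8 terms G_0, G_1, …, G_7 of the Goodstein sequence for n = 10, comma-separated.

i=0: 10 = 2^(2 + 1) + 2 (b=2); 2→3: 3^(3 + 1) + 3 = 84; 84−1 = 83
i=1: 83 = 3^(3 + 1) + 2 (b=3); 3→4: 4^(4 + 1) + 2 = 1026; 1026−1 = 1025
i=2: 1025 = 4^(4 + 1) + 1 (b=4); 4→5: 5^(5 + 1) + 1 = 15626; 15626−1 = 15625
i=3: 15625 = 5^(5 + 1) (b=5); 5→6: 6^(6 + 1) = 279936; 279936−1 = 279935
i=4: 279935 = 5·6^6 + 5·6^5 + 5·6^4 + 5·6^3 + 5·6^2 + 5·6 + 5 (b=6); 6→7: 5·7^7 + 5·7^5 + 5·7^4 + 5·7^3 + 5·7^2 + 5·7 + 5 = 4215755; 4215755−1 = 4215754
i=5: 4215754 = 5·7^7 + 5·7^5 + 5·7^4 + 5·7^3 + 5·7^2 + 5·7 + 4 (b=7); 7→8: 5·8^8 + 5·8^5 + 5·8^4 + 5·8^3 + 5·8^2 + 5·8 + 4 = 84073324; 84073324−1 = 84073323
i=6: 84073323 = 5·8^8 + 5·8^5 + 5·8^4 + 5·8^3 + 5·8^2 + 5·8 + 3 (b=8); 8→9: 5·9^9 + 5·9^5 + 5·9^4 + 5·9^3 + 5·9^2 + 5·9 + 3 = 1937434593; 1937434593−1 = 1937434592

10, 83, 1025, 15625, 279935, 4215754, 84073323, 1937434592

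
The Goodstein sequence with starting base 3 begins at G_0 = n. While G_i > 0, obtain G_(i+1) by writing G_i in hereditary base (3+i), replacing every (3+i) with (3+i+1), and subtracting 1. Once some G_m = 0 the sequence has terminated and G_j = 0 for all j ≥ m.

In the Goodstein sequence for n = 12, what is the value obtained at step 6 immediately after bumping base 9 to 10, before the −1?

76

G_0=12  [base 3] 3^2 + 3  →[3↦4]→  4^2 + 4 = 20  −1 ⇒ G_1=19
G_1=19  [base 4] 4^2 + 3  →[4↦5]→  5^2 + 3 = 28  −1 ⇒ G_2=27
G_2=27  [base 5] 5^2 + 2  →[5↦6]→  6^2 + 2 = 38  −1 ⇒ G_3=37
G_3=37  [base 6] 6^2 + 1  →[6↦7]→  7^2 + 1 = 50  −1 ⇒ G_4=49
G_4=49  [base 7] 7^2  →[7↦8]→  8^2 = 64  −1 ⇒ G_5=63
G_5=63  [base 8] 7·8 + 7  →[8↦9]→  7·9 + 7 = 70  −1 ⇒ G_6=69
G_6=69  [base 9] 7·9 + 6  →[9↦10]→  7·10 + 6 = 76  −1 ⇒ G_7=75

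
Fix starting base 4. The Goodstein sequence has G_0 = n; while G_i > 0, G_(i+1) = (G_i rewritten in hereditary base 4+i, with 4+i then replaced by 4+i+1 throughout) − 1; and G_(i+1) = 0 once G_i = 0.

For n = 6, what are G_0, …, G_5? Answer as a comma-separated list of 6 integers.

(0) 6|_4 = 4 + 2 ↦ 5 + 2|_5 = 7 ⇒ 6
(1) 6|_5 = 5 + 1 ↦ 6 + 1|_6 = 7 ⇒ 6
(2) 6|_6 = 6 ↦ 7|_7 = 7 ⇒ 6
(3) 6|_7 = 6 ↦ 6|_8 = 6 ⇒ 5
(4) 5|_8 = 5 ↦ 5|_9 = 5 ⇒ 4

6, 6, 6, 6, 5, 4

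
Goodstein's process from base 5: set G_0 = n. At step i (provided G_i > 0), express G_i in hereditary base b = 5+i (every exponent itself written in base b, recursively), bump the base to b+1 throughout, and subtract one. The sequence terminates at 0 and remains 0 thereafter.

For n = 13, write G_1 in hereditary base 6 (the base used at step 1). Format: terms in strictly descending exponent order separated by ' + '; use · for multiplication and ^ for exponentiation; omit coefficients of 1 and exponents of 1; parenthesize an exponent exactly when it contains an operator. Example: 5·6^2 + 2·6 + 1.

[0] 13 ≡ 2·5 + 3 (base 5). Lift 6: 15. −1: 14.
[1] 14 ≡ 2·6 + 2 (base 6). Lift 7: 16. −1: 15.

2·6 + 2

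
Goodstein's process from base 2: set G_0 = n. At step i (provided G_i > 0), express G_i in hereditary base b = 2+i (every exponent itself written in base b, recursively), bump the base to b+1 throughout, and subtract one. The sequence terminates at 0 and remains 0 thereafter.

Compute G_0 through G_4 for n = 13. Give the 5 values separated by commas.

13 —HB2→ 2^(2 + 1) + 2^2 + 1 —bump→ 3^(3 + 1) + 3^3 + 1 = 109 —(−1)→ 108
108 —HB3→ 3^(3 + 1) + 3^3 —bump→ 4^(4 + 1) + 4^4 = 1280 —(−1)→ 1279
1279 —HB4→ 4^(4 + 1) + 3·4^3 + 3·4^2 + 3·4 + 3 —bump→ 5^(5 + 1) + 3·5^3 + 3·5^2 + 3·5 + 3 = 16093 —(−1)→ 16092
16092 —HB5→ 5^(5 + 1) + 3·5^3 + 3·5^2 + 3·5 + 2 —bump→ 6^(6 + 1) + 3·6^3 + 3·6^2 + 3·6 + 2 = 280712 —(−1)→ 280711

13, 108, 1279, 16092, 280711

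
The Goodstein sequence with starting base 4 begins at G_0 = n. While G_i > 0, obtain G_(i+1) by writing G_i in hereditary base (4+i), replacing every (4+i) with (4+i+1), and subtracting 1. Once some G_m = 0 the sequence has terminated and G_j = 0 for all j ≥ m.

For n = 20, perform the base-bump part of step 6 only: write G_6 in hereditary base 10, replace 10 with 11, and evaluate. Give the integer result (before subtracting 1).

108

i=0: 20 = 4^2 + 4 (b=4); 4→5: 5^2 + 5 = 30; 30−1 = 29
i=1: 29 = 5^2 + 4 (b=5); 5→6: 6^2 + 4 = 40; 40−1 = 39
i=2: 39 = 6^2 + 3 (b=6); 6→7: 7^2 + 3 = 52; 52−1 = 51
i=3: 51 = 7^2 + 2 (b=7); 7→8: 8^2 + 2 = 66; 66−1 = 65
i=4: 65 = 8^2 + 1 (b=8); 8→9: 9^2 + 1 = 82; 82−1 = 81
i=5: 81 = 9^2 (b=9); 9→10: 10^2 = 100; 100−1 = 99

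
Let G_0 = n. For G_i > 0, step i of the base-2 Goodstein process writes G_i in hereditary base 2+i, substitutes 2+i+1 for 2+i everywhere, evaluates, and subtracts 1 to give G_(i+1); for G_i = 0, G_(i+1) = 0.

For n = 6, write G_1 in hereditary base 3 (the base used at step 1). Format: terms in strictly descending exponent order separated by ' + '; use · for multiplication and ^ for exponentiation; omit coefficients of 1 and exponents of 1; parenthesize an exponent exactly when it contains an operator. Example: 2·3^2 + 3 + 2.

3^3 + 2

base 2: 6 = 2^2 + 2; at 3: 3^3 + 3 = 30; next = 29
base 3: 29 = 3^3 + 2; at 4: 4^4 + 2 = 258; next = 257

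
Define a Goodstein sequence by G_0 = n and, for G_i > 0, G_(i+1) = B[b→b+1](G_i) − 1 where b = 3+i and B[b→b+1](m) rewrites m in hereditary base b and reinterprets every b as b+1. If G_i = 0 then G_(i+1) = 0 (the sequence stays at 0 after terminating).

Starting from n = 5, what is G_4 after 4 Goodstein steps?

i=0: 5 = 3 + 2 (b=3); 3→4: 4 + 2 = 6; 6−1 = 5
i=1: 5 = 4 + 1 (b=4); 4→5: 5 + 1 = 6; 6−1 = 5
i=2: 5 = 5 (b=5); 5→6: 6 = 6; 6−1 = 5
i=3: 5 = 5 (b=6); 6→7: 5 = 5; 5−1 = 4
i=4: 4 = 4 (b=7); 7→8: 4 = 4; 4−1 = 3

4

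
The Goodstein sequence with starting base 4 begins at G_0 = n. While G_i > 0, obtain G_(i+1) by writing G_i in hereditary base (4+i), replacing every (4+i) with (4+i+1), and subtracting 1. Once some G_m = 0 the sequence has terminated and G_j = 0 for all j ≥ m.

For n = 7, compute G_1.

(0) 7|_4 = 4 + 3 ↦ 5 + 3|_5 = 8 ⇒ 7
(1) 7|_5 = 5 + 2 ↦ 6 + 2|_6 = 8 ⇒ 7

7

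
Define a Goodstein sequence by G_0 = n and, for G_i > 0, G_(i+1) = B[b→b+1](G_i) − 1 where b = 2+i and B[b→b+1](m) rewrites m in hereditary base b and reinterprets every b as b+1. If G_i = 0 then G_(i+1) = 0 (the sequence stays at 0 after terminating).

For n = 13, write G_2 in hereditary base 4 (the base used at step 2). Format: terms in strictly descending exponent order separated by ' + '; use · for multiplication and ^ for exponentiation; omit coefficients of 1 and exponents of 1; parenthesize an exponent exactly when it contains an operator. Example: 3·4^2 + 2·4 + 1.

13 —HB2→ 2^(2 + 1) + 2^2 + 1 —bump→ 3^(3 + 1) + 3^3 + 1 = 109 —(−1)→ 108
108 —HB3→ 3^(3 + 1) + 3^3 —bump→ 4^(4 + 1) + 4^4 = 1280 —(−1)→ 1279
1279 —HB4→ 4^(4 + 1) + 3·4^3 + 3·4^2 + 3·4 + 3 —bump→ 5^(5 + 1) + 3·5^3 + 3·5^2 + 3·5 + 3 = 16093 —(−1)→ 16092

4^(4 + 1) + 3·4^3 + 3·4^2 + 3·4 + 3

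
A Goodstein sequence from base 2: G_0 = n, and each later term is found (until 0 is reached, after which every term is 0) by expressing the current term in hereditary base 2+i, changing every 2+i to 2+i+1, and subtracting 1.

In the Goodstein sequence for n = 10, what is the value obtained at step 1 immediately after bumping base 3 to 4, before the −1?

1026

base 2: 10 = 2^(2 + 1) + 2; at 3: 3^(3 + 1) + 3 = 84; next = 83
base 3: 83 = 3^(3 + 1) + 2; at 4: 4^(4 + 1) + 2 = 1026; next = 1025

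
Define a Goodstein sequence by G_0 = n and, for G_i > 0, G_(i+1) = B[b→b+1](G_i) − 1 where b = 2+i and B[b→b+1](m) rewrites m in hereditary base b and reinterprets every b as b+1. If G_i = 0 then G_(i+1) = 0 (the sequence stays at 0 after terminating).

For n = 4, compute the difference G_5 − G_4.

(0) 4|_2 = 2^2 ↦ 3^3|_3 = 27 ⇒ 26
(1) 26|_3 = 2·3^2 + 2·3 + 2 ↦ 2·4^2 + 2·4 + 2|_4 = 42 ⇒ 41
(2) 41|_4 = 2·4^2 + 2·4 + 1 ↦ 2·5^2 + 2·5 + 1|_5 = 61 ⇒ 60
(3) 60|_5 = 2·5^2 + 2·5 ↦ 2·6^2 + 2·6|_6 = 84 ⇒ 83
(4) 83|_6 = 2·6^2 + 6 + 5 ↦ 2·7^2 + 7 + 5|_7 = 110 ⇒ 109

26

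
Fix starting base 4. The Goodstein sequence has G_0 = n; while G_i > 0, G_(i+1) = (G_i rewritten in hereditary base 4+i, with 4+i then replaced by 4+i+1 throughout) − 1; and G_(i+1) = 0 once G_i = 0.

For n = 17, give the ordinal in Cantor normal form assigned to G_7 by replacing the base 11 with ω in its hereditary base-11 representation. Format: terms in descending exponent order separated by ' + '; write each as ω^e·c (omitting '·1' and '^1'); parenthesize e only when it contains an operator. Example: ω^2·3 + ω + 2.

ω·5

(0) 17|_4 = 4^2 + 1 ↦ 5^2 + 1|_5 = 26 ⇒ 25
(1) 25|_5 = 5^2 ↦ 6^2|_6 = 36 ⇒ 35
(2) 35|_6 = 5·6 + 5 ↦ 5·7 + 5|_7 = 40 ⇒ 39
(3) 39|_7 = 5·7 + 4 ↦ 5·8 + 4|_8 = 44 ⇒ 43
(4) 43|_8 = 5·8 + 3 ↦ 5·9 + 3|_9 = 48 ⇒ 47
(5) 47|_9 = 5·9 + 2 ↦ 5·10 + 2|_10 = 52 ⇒ 51
(6) 51|_10 = 5·10 + 1 ↦ 5·11 + 1|_11 = 56 ⇒ 55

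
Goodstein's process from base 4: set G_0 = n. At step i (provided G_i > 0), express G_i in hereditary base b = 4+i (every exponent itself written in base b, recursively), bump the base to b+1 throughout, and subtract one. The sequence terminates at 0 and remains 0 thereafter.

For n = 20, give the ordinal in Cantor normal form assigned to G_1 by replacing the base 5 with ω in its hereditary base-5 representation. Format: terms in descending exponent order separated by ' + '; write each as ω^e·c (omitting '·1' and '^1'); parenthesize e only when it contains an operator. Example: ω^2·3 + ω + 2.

ω^2 + 4

base 4: 20 = 4^2 + 4; at 5: 5^2 + 5 = 30; next = 29
base 5: 29 = 5^2 + 4; at 6: 6^2 + 4 = 40; next = 39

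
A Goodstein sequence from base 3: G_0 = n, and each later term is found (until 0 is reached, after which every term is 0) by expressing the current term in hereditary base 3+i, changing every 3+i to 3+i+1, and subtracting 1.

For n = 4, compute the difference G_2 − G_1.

i=0: 4 = 3 + 1 (b=3); 3→4: 4 + 1 = 5; 5−1 = 4
i=1: 4 = 4 (b=4); 4→5: 5 = 5; 5−1 = 4

0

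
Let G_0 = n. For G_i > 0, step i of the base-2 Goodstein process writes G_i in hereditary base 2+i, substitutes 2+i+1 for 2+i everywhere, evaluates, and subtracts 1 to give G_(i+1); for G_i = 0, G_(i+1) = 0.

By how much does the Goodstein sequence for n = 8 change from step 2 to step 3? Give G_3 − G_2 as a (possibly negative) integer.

(0) 8|_2 = 2^(2 + 1) ↦ 3^(3 + 1)|_3 = 81 ⇒ 80
(1) 80|_3 = 2·3^3 + 2·3^2 + 2·3 + 2 ↦ 2·4^4 + 2·4^2 + 2·4 + 2|_4 = 554 ⇒ 553
(2) 553|_4 = 2·4^4 + 2·4^2 + 2·4 + 1 ↦ 2·5^5 + 2·5^2 + 2·5 + 1|_5 = 6311 ⇒ 6310

5757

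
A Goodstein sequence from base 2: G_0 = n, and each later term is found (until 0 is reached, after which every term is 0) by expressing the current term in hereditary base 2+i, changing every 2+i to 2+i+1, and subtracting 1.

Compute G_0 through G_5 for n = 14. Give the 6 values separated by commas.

14, 110, 1281, 18750, 326591, 5862840

G_0=14  [base 2] 2^(2 + 1) + 2^2 + 2  →[2↦3]→  3^(3 + 1) + 3^3 + 3 = 111  −1 ⇒ G_1=110
G_1=110  [base 3] 3^(3 + 1) + 3^3 + 2  →[3↦4]→  4^(4 + 1) + 4^4 + 2 = 1282  −1 ⇒ G_2=1281
G_2=1281  [base 4] 4^(4 + 1) + 4^4 + 1  →[4↦5]→  5^(5 + 1) + 5^5 + 1 = 18751  −1 ⇒ G_3=18750
G_3=18750  [base 5] 5^(5 + 1) + 5^5  →[5↦6]→  6^(6 + 1) + 6^6 = 326592  −1 ⇒ G_4=326591
G_4=326591  [base 6] 6^(6 + 1) + 5·6^5 + 5·6^4 + 5·6^3 + 5·6^2 + 5·6 + 5  →[6↦7]→  7^(7 + 1) + 5·7^5 + 5·7^4 + 5·7^3 + 5·7^2 + 5·7 + 5 = 5862841  −1 ⇒ G_5=5862840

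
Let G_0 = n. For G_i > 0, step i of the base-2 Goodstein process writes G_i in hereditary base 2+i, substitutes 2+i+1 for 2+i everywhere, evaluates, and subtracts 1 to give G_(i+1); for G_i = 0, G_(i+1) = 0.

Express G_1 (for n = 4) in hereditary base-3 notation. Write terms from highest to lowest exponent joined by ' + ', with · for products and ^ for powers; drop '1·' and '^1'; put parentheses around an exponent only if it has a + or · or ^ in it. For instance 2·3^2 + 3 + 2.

2·3^2 + 2·3 + 2

(0) 4|_2 = 2^2 ↦ 3^3|_3 = 27 ⇒ 26
(1) 26|_3 = 2·3^2 + 2·3 + 2 ↦ 2·4^2 + 2·4 + 2|_4 = 42 ⇒ 41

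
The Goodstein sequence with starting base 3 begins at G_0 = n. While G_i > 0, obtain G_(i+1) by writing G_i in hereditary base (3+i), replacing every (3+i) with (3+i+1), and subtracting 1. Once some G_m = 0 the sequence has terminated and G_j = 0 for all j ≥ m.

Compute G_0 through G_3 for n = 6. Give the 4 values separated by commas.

6, 7, 7, 7

(0) 6|_3 = 2·3 ↦ 2·4|_4 = 8 ⇒ 7
(1) 7|_4 = 4 + 3 ↦ 5 + 3|_5 = 8 ⇒ 7
(2) 7|_5 = 5 + 2 ↦ 6 + 2|_6 = 8 ⇒ 7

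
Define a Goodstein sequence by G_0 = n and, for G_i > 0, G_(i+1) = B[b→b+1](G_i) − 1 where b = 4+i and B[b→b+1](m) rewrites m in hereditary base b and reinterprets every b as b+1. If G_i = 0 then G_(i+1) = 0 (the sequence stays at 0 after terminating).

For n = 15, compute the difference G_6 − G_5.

G_0=15  [base 4] 3·4 + 3  →[4↦5]→  3·5 + 3 = 18  −1 ⇒ G_1=17
G_1=17  [base 5] 3·5 + 2  →[5↦6]→  3·6 + 2 = 20  −1 ⇒ G_2=19
G_2=19  [base 6] 3·6 + 1  →[6↦7]→  3·7 + 1 = 22  −1 ⇒ G_3=21
G_3=21  [base 7] 3·7  →[7↦8]→  3·8 = 24  −1 ⇒ G_4=23
G_4=23  [base 8] 2·8 + 7  →[8↦9]→  2·9 + 7 = 25  −1 ⇒ G_5=24
G_5=24  [base 9] 2·9 + 6  →[9↦10]→  2·10 + 6 = 26  −1 ⇒ G_6=25

1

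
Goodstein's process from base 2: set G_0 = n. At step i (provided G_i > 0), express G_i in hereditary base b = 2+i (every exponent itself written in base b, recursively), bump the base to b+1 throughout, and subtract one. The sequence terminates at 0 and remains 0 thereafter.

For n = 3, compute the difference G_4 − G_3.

-1

step 0: 3 = 2 + 1; sub 3 for 2: 3 + 1; = 4; G_1 = 4−1 = 3
step 1: 3 = 3; sub 4 for 3: 4; = 4; G_2 = 4−1 = 3
step 2: 3 = 3; sub 5 for 4: 3; = 3; G_3 = 3−1 = 2
step 3: 2 = 2; sub 6 for 5: 2; = 2; G_4 = 2−1 = 1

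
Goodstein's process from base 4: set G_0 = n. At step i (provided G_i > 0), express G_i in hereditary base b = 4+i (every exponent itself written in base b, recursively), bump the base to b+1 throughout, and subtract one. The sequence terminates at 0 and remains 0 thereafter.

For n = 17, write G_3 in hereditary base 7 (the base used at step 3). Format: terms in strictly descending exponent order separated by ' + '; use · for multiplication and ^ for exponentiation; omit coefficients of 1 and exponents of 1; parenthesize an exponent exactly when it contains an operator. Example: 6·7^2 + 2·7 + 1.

G_0 = 17. HB_4(17) = 4^2 + 1. Bump = 26. G_1 = 25.
G_1 = 25. HB_5(25) = 5^2. Bump = 36. G_2 = 35.
G_2 = 35. HB_6(35) = 5·6 + 5. Bump = 40. G_3 = 39.

5·7 + 4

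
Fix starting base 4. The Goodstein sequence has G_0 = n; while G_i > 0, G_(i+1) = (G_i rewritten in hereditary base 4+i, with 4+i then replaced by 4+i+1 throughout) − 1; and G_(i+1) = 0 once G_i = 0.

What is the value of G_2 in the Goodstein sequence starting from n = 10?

10 —HB4→ 2·4 + 2 —bump→ 2·5 + 2 = 12 —(−1)→ 11
11 —HB5→ 2·5 + 1 —bump→ 2·6 + 1 = 13 —(−1)→ 12

12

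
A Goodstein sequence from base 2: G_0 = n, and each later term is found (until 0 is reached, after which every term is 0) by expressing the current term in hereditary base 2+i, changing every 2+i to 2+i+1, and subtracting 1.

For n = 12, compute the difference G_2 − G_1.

958

step 0: 12 = 2^(2 + 1) + 2^2; sub 3 for 2: 3^(3 + 1) + 3^3; = 108; G_1 = 108−1 = 107
step 1: 107 = 3^(3 + 1) + 2·3^2 + 2·3 + 2; sub 4 for 3: 4^(4 + 1) + 2·4^2 + 2·4 + 2; = 1066; G_2 = 1066−1 = 1065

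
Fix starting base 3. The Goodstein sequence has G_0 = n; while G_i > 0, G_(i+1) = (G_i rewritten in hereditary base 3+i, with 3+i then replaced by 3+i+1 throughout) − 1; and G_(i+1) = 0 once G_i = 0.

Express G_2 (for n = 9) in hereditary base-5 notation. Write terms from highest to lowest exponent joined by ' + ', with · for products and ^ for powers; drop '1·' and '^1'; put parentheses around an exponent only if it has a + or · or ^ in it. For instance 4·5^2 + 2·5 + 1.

3·5 + 2

9 —HB3→ 3^2 —bump→ 4^2 = 16 —(−1)→ 15
15 —HB4→ 3·4 + 3 —bump→ 3·5 + 3 = 18 —(−1)→ 17
17 —HB5→ 3·5 + 2 —bump→ 3·6 + 2 = 20 —(−1)→ 19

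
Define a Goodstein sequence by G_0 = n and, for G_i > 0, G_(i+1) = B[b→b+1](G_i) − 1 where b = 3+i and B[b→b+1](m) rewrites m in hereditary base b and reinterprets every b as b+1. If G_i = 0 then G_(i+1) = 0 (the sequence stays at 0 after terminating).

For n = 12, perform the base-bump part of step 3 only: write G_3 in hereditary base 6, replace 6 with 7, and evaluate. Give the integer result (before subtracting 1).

G_0 = 12. HB_3(12) = 3^2 + 3. Bump = 20. G_1 = 19.
G_1 = 19. HB_4(19) = 4^2 + 3. Bump = 28. G_2 = 27.
G_2 = 27. HB_5(27) = 5^2 + 2. Bump = 38. G_3 = 37.
G_3 = 37. HB_6(37) = 6^2 + 1. Bump = 50. G_4 = 49.

50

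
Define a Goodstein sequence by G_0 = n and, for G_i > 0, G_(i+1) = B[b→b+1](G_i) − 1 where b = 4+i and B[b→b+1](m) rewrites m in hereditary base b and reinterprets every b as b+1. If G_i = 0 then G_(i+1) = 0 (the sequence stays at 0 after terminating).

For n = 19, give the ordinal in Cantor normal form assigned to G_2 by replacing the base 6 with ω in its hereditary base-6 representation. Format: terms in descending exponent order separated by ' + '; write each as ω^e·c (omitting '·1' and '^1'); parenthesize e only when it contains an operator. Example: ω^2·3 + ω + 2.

G_0 = 19. HB_4(19) = 4^2 + 3. Bump = 28. G_1 = 27.
G_1 = 27. HB_5(27) = 5^2 + 2. Bump = 38. G_2 = 37.
G_2 = 37. HB_6(37) = 6^2 + 1. Bump = 50. G_3 = 49.

ω^2 + 1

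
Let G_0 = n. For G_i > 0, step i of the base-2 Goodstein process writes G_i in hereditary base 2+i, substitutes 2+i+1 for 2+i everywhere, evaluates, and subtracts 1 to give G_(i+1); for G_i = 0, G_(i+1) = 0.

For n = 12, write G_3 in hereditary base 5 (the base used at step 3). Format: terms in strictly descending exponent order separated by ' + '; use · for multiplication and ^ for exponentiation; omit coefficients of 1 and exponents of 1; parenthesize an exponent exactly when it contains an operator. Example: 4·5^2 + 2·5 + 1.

5^(5 + 1) + 2·5^2 + 2·5

G_0 = 12. HB_2(12) = 2^(2 + 1) + 2^2. Bump = 108. G_1 = 107.
G_1 = 107. HB_3(107) = 3^(3 + 1) + 2·3^2 + 2·3 + 2. Bump = 1066. G_2 = 1065.
G_2 = 1065. HB_4(1065) = 4^(4 + 1) + 2·4^2 + 2·4 + 1. Bump = 15686. G_3 = 15685.
G_3 = 15685. HB_5(15685) = 5^(5 + 1) + 2·5^2 + 2·5. Bump = 280020. G_4 = 280019.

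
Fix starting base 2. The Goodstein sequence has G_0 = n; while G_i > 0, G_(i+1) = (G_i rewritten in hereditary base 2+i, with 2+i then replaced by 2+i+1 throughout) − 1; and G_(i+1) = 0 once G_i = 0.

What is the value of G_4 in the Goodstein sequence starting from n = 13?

280711

base 2: 13 = 2^(2 + 1) + 2^2 + 1; at 3: 3^(3 + 1) + 3^3 + 1 = 109; next = 108
base 3: 108 = 3^(3 + 1) + 3^3; at 4: 4^(4 + 1) + 4^4 = 1280; next = 1279
base 4: 1279 = 4^(4 + 1) + 3·4^3 + 3·4^2 + 3·4 + 3; at 5: 5^(5 + 1) + 3·5^3 + 3·5^2 + 3·5 + 3 = 16093; next = 16092
base 5: 16092 = 5^(5 + 1) + 3·5^3 + 3·5^2 + 3·5 + 2; at 6: 6^(6 + 1) + 3·6^3 + 3·6^2 + 3·6 + 2 = 280712; next = 280711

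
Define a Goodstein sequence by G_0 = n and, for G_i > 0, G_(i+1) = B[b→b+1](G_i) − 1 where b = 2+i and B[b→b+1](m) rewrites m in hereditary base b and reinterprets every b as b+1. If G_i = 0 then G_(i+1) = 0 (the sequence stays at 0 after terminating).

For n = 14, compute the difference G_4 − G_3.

307841

[0] 14 ≡ 2^(2 + 1) + 2^2 + 2 (base 2). Lift 3: 111. −1: 110.
[1] 110 ≡ 3^(3 + 1) + 3^3 + 2 (base 3). Lift 4: 1282. −1: 1281.
[2] 1281 ≡ 4^(4 + 1) + 4^4 + 1 (base 4). Lift 5: 18751. −1: 18750.
[3] 18750 ≡ 5^(5 + 1) + 5^5 (base 5). Lift 6: 326592. −1: 326591.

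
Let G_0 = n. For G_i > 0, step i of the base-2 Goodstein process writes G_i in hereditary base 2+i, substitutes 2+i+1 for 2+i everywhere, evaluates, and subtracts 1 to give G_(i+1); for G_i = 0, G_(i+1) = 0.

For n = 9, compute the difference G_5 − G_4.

i=0: 9 = 2^(2 + 1) + 1 (b=2); 2→3: 3^(3 + 1) + 1 = 82; 82−1 = 81
i=1: 81 = 3^(3 + 1) (b=3); 3→4: 4^(4 + 1) = 1024; 1024−1 = 1023
i=2: 1023 = 3·4^4 + 3·4^3 + 3·4^2 + 3·4 + 3 (b=4); 4→5: 3·5^5 + 3·5^3 + 3·5^2 + 3·5 + 3 = 9843; 9843−1 = 9842
i=3: 9842 = 3·5^5 + 3·5^3 + 3·5^2 + 3·5 + 2 (b=5); 5→6: 3·6^6 + 3·6^3 + 3·6^2 + 3·6 + 2 = 140744; 140744−1 = 140743
i=4: 140743 = 3·6^6 + 3·6^3 + 3·6^2 + 3·6 + 1 (b=6); 6→7: 3·7^7 + 3·7^3 + 3·7^2 + 3·7 + 1 = 2471827; 2471827−1 = 2471826

2331083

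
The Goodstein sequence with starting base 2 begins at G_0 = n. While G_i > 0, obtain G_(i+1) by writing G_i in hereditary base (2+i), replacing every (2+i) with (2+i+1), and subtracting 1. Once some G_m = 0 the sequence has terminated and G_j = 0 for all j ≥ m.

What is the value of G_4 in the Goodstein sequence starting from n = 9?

140743

base 2: 9 = 2^(2 + 1) + 1; at 3: 3^(3 + 1) + 1 = 82; next = 81
base 3: 81 = 3^(3 + 1); at 4: 4^(4 + 1) = 1024; next = 1023
base 4: 1023 = 3·4^4 + 3·4^3 + 3·4^2 + 3·4 + 3; at 5: 3·5^5 + 3·5^3 + 3·5^2 + 3·5 + 3 = 9843; next = 9842
base 5: 9842 = 3·5^5 + 3·5^3 + 3·5^2 + 3·5 + 2; at 6: 3·6^6 + 3·6^3 + 3·6^2 + 3·6 + 2 = 140744; next = 140743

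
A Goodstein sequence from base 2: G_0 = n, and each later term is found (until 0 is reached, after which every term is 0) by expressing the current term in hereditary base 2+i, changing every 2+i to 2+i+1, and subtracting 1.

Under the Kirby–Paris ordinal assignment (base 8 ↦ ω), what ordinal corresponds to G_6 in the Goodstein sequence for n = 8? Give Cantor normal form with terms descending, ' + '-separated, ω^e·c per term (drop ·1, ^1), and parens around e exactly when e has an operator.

(0) 8|_2 = 2^(2 + 1) ↦ 3^(3 + 1)|_3 = 81 ⇒ 80
(1) 80|_3 = 2·3^3 + 2·3^2 + 2·3 + 2 ↦ 2·4^4 + 2·4^2 + 2·4 + 2|_4 = 554 ⇒ 553
(2) 553|_4 = 2·4^4 + 2·4^2 + 2·4 + 1 ↦ 2·5^5 + 2·5^2 + 2·5 + 1|_5 = 6311 ⇒ 6310
(3) 6310|_5 = 2·5^5 + 2·5^2 + 2·5 ↦ 2·6^6 + 2·6^2 + 2·6|_6 = 93396 ⇒ 93395
(4) 93395|_6 = 2·6^6 + 2·6^2 + 6 + 5 ↦ 2·7^7 + 2·7^2 + 7 + 5|_7 = 1647196 ⇒ 1647195
(5) 1647195|_7 = 2·7^7 + 2·7^2 + 7 + 4 ↦ 2·8^8 + 2·8^2 + 8 + 4|_8 = 33554572 ⇒ 33554571

ω^ω·2 + ω^2·2 + ω + 3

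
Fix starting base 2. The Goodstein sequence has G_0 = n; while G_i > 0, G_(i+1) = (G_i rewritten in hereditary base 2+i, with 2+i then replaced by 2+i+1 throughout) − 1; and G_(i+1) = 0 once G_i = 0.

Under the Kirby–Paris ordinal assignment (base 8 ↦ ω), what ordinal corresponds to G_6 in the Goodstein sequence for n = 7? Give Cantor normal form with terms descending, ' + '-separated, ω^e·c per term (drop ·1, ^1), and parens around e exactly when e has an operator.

7 —HB2→ 2^2 + 2 + 1 —bump→ 3^3 + 3 + 1 = 31 —(−1)→ 30
30 —HB3→ 3^3 + 3 —bump→ 4^4 + 4 = 260 —(−1)→ 259
259 —HB4→ 4^4 + 3 —bump→ 5^5 + 3 = 3128 —(−1)→ 3127
3127 —HB5→ 5^5 + 2 —bump→ 6^6 + 2 = 46658 —(−1)→ 46657
46657 —HB6→ 6^6 + 1 —bump→ 7^7 + 1 = 823544 —(−1)→ 823543
823543 —HB7→ 7^7 —bump→ 8^8 = 16777216 —(−1)→ 16777215

ω^7·7 + ω^6·7 + ω^5·7 + ω^4·7 + ω^3·7 + ω^2·7 + ω·7 + 7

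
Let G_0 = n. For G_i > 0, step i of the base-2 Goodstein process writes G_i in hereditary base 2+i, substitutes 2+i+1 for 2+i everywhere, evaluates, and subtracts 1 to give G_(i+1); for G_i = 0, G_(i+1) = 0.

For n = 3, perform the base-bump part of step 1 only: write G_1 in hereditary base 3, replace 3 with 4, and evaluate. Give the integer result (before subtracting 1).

4

[0] 3 ≡ 2 + 1 (base 2). Lift 3: 4. −1: 3.
[1] 3 ≡ 3 (base 3). Lift 4: 4. −1: 3.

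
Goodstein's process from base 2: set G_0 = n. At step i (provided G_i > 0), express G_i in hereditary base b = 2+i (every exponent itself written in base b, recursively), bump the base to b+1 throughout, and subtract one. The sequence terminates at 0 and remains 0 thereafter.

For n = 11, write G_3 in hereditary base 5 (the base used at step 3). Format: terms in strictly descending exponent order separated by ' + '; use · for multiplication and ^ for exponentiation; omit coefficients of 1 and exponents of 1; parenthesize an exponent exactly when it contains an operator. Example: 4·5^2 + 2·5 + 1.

G_0=11  [base 2] 2^(2 + 1) + 2 + 1  →[2↦3]→  3^(3 + 1) + 3 + 1 = 85  −1 ⇒ G_1=84
G_1=84  [base 3] 3^(3 + 1) + 3  →[3↦4]→  4^(4 + 1) + 4 = 1028  −1 ⇒ G_2=1027
G_2=1027  [base 4] 4^(4 + 1) + 3  →[4↦5]→  5^(5 + 1) + 3 = 15628  −1 ⇒ G_3=15627
G_3=15627  [base 5] 5^(5 + 1) + 2  →[5↦6]→  6^(6 + 1) + 2 = 279938  −1 ⇒ G_4=279937

5^(5 + 1) + 2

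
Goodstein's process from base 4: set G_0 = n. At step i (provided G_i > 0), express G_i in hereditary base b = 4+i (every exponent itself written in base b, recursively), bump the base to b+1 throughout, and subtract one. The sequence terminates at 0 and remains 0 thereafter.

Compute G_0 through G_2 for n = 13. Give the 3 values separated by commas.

(0) 13|_4 = 3·4 + 1 ↦ 3·5 + 1|_5 = 16 ⇒ 15
(1) 15|_5 = 3·5 ↦ 3·6|_6 = 18 ⇒ 17

13, 15, 17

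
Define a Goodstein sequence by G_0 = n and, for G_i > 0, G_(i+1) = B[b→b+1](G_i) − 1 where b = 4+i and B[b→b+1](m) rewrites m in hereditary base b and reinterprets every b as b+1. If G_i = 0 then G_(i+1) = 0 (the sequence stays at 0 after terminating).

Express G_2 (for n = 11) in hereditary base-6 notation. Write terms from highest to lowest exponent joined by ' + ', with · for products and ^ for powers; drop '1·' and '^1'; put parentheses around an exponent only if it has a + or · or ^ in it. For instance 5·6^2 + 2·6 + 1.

11 —HB4→ 2·4 + 3 —bump→ 2·5 + 3 = 13 —(−1)→ 12
12 —HB5→ 2·5 + 2 —bump→ 2·6 + 2 = 14 —(−1)→ 13
13 —HB6→ 2·6 + 1 —bump→ 2·7 + 1 = 15 —(−1)→ 14

2·6 + 1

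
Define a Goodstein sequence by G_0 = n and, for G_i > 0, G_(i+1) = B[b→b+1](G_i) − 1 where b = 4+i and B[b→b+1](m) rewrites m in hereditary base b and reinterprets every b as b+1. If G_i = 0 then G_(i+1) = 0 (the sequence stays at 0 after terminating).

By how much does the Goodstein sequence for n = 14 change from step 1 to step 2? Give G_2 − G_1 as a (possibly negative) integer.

(0) 14|_4 = 3·4 + 2 ↦ 3·5 + 2|_5 = 17 ⇒ 16
(1) 16|_5 = 3·5 + 1 ↦ 3·6 + 1|_6 = 19 ⇒ 18

2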